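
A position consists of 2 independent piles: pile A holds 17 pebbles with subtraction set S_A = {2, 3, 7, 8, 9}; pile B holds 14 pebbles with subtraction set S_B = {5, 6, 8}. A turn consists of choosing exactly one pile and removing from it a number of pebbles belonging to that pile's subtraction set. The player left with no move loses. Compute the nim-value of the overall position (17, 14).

Pile A, S = {2, 3, 7, 8, 9}:
G(0) = 0
G(1) = mex{} = 0
G(2) = mex{0} = 1
G(3) = mex{0,0} = 1
G(4) = mex{1,0} = 2
G(5) = mex{1,1} = 0
G(6) = mex{2,1} = 0
G(7) = mex{0,2,0} = 1
G(8) = mex{0,0,0,0} = 1
G(9) = mex{1,0,1,0,0} = 2
G(10) = mex{1,1,1,1,0} = 2
G(11) = mex{2,1,2,1,1} = 0
G(12) = mex{2,2,0,2,1} = 3
G(13) = mex{0,2,0,0,2} = 1
G(14) = mex{3,0,1,0,0} = 2
G(15) = mex{1,3,1,1,0} = 2
G(16) = mex{2,1,2,1,1} = 0
G(17) = mex{2,2,2,2,1} = 0
G_A(17) = 0.
Pile B, S = {5, 6, 8}:
n :  0  1  2  3  4  5  6  7  8  9 10 11 12 13 14
G :  0  0  0  0  0  1  1  1  1  1  2  2  2  0  0
G_B(14) = 0.
Combined Grundy value = 0 ⊕ 0 = 0.

0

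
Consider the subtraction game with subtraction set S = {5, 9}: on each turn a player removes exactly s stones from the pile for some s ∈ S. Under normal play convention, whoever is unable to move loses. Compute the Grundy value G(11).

G(0) = 0
G(1) = mex{} = 0
G(2) = mex{} = 0
G(3) = mex{} = 0
G(4) = mex{} = 0
G(5) = mex{0} = 1
G(6) = mex{0} = 1
G(7) = mex{0} = 1
G(8) = mex{0} = 1
G(9) = mex{0,0} = 1
G(10) = mex{1,0} = 2
G(11) = mex{1,0} = 2

2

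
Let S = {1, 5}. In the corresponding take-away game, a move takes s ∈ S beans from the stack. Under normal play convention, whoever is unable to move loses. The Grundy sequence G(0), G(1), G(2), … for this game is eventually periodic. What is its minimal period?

G(0) = 0
G(1) = mex{0} = 1
G(2) = mex{1} = 0
G(3) = mex{0} = 1
G(4) = mex{1} = 0
G(5) = mex{0,0} = 1
G(6) = mex{1,1} = 0
G(7) = mex{0,0} = 1
G(8) = mex{1,1} = 0
G(9) = mex{0,0} = 1
G(10) = mex{1,1} = 0
G(11) = mex{0,0} = 1
G(12) = mex{1,1} = 0
G(13) = mex{0,0} = 1
G(14) = mex{1,1} = 0
G(n+2) = G(n) holds for n = 0,…,4 (a full window of length max(S) = 5), so the sequence is purely periodic with period 2.

2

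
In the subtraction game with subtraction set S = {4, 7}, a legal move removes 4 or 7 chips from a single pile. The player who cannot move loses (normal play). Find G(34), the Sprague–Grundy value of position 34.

0

n :  0  1  2  3  4  5  6  7  8  9 10 11 12 13 14 15 16 17 18 19 20 21 22 23 24 25 26 27 28 29 30 31 32 33 34
G :  0  0  0  0  1  1  1  1  2  2  2  0  0  0  0  1  1  1  1  2  2  2  0  0  0  0  1  1  1  1  2  2  2  0  0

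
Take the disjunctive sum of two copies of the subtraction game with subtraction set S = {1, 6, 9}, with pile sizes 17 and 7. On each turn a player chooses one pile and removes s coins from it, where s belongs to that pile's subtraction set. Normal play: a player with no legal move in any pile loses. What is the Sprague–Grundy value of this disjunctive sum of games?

0

All piles use S = {1, 6, 9}:
G(0) = 0
G(1) = mex{0} = 1
G(2) = mex{1} = 0
G(3) = mex{0} = 1
G(4) = mex{1} = 0
G(5) = mex{0} = 1
G(6) = mex{1,0} = 2
G(7) = mex{2,1} = 0
G(8) = mex{0,0} = 1
G(9) = mex{1,1,0} = 2
G(10) = mex{2,0,1} = 3
G(11) = mex{3,1,0} = 2
G(12) = mex{2,2,1} = 0
G(13) = mex{0,0,0} = 1
G(14) = mex{1,1,1} = 0
G(15) = mex{0,2,2} = 1
G(16) = mex{1,3,0} = 2
G(17) = mex{2,2,1} = 0
Pile A: G(17) = 0.
Pile B: G(7) = 0.
Combined Grundy value = 0 ⊕ 0 = 0.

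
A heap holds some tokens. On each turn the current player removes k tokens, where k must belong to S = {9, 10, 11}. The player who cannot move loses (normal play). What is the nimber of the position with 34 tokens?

1

n :  0  1  2  3  4  5  6  7  8  9 10 11 12 13 14 15 16 17 18 19 20 21 22 23 24 25 26 27 28 29 30 31 32 33 34
G :  0  0  0  0  0  0  0  0  0  1  1  1  1  1  1  1  1  1  2  2  0  0  0  0  0  0  0  0  0  1  1  1  1  1  1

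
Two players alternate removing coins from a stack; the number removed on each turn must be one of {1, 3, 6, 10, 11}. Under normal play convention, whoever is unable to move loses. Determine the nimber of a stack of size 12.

G(0) = 0
G(1) = mex{0} = 1
G(2) = mex{1} = 0
G(3) = mex{0,0} = 1
G(4) = mex{1,1} = 0
G(5) = mex{0,0} = 1
G(6) = mex{1,1,0} = 2
G(7) = mex{2,0,1} = 3
G(8) = mex{3,1,0} = 2
G(9) = mex{2,2,1} = 0
G(10) = mex{0,3,0,0} = 1
G(11) = mex{1,2,1,1,0} = 3
G(12) = mex{3,0,2,0,1} = 4

4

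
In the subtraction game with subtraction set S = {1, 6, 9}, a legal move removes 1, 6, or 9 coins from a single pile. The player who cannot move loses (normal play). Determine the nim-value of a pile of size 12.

0

G(0) = 0
G(1) = mex{0} = 1
G(2) = mex{1} = 0
G(3) = mex{0} = 1
G(4) = mex{1} = 0
G(5) = mex{0} = 1
G(6) = mex{1,0} = 2
G(7) = mex{2,1} = 0
G(8) = mex{0,0} = 1
G(9) = mex{1,1,0} = 2
G(10) = mex{2,0,1} = 3
G(11) = mex{3,1,0} = 2
G(12) = mex{2,2,1} = 0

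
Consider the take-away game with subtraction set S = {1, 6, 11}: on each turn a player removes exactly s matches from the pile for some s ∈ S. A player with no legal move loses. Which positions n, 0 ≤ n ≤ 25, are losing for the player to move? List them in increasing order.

0, 2, 4, 7, 9, 12, 14, 16, 19, 21, 24

n :  0  1  2  3  4  5  6  7  8  9 10 11 12 13 14 15 16 17 18 19 20 21 22 23 24 25
G :  0  1  0  1  0  1  2  0  1  0  1  2  0  1  0  1  0  1  2  0  1  0  1  2  0  1
P-positions are exactly the n with G(n) = 0.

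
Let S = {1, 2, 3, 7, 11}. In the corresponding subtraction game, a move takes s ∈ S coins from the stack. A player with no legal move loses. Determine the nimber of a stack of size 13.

1

G(0) = 0
G(1) = mex{0} = 1
G(2) = mex{1,0} = 2
G(3) = mex{2,1,0} = 3
G(4) = mex{3,2,1} = 0
G(5) = mex{0,3,2} = 1
G(6) = mex{1,0,3} = 2
G(7) = mex{2,1,0,0} = 3
G(8) = mex{3,2,1,1} = 0
G(9) = mex{0,3,2,2} = 1
G(10) = mex{1,0,3,3} = 2
G(11) = mex{2,1,0,0,0} = 3
G(12) = mex{3,2,1,1,1} = 0
G(13) = mex{0,3,2,2,2} = 1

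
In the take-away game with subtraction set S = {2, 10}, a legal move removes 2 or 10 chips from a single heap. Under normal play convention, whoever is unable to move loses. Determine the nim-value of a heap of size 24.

G(0) = 0
G(1) = mex{} = 0
G(2) = mex{0} = 1
G(3) = mex{0} = 1
G(4) = mex{1} = 0
G(5) = mex{1} = 0
G(6) = mex{0} = 1
G(7) = mex{0} = 1
G(8) = mex{1} = 0
G(9) = mex{1} = 0
G(10) = mex{0,0} = 1
G(11) = mex{0,0} = 1
G(12) = mex{1,1} = 0
G(13) = mex{1,1} = 0
G(14) = mex{0,0} = 1
G(15) = mex{0,0} = 1
G(16) = mex{1,1} = 0
G(17) = mex{1,1} = 0
G(18) = mex{0,0} = 1
G(19) = mex{0,0} = 1
G(20) = mex{1,1} = 0
G(21) = mex{1,1} = 0
G(22) = mex{0,0} = 1
G(23) = mex{0,0} = 1
G(24) = mex{1,1} = 0

0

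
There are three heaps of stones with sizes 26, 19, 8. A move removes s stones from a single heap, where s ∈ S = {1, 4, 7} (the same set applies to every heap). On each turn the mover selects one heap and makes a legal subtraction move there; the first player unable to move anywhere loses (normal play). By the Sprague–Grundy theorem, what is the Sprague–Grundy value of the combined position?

1

All heaps use S = {1, 4, 7}:
G(0) = 0
G(1) = mex{0} = 1
G(2) = mex{1} = 0
G(3) = mex{0} = 1
G(4) = mex{1,0} = 2
G(5) = mex{2,1} = 0
G(6) = mex{0,0} = 1
G(7) = mex{1,1,0} = 2
G(8) = mex{2,2,1} = 0
G(9) = mex{0,0,0} = 1
G(10) = mex{1,1,1} = 0
G(11) = mex{0,2,2} = 1
G(12) = mex{1,0,0} = 2
G(13) = mex{2,1,1} = 0
G(14) = mex{0,0,2} = 1
G(15) = mex{1,1,0} = 2
G(16) = mex{2,2,1} = 0
G(17) = mex{0,0,0} = 1
G(18) = mex{1,1,1} = 0
G(19) = mex{0,2,2} = 1
G(20) = mex{1,0,0} = 2
G(21) = mex{2,1,1} = 0
G(22) = mex{0,0,2} = 1
G(23) = mex{1,1,0} = 2
G(24) = mex{2,2,1} = 0
G(25) = mex{0,0,0} = 1
G(26) = mex{1,1,1} = 0
Heap A: G(26) = 0.
Heap B: G(19) = 1.
Heap C: G(8) = 0.
Combined Grundy value = 0 ⊕ 1 ⊕ 0 = 1.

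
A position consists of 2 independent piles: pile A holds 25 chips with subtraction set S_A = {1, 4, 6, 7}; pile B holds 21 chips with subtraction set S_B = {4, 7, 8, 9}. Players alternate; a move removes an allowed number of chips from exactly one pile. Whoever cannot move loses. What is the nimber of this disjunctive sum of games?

Pile A, S = {1, 4, 6, 7}:
G(0) = 0
G(1) = mex{0} = 1
G(2) = mex{1} = 0
G(3) = mex{0} = 1
G(4) = mex{1,0} = 2
G(5) = mex{2,1} = 0
G(6) = mex{0,0,0} = 1
G(7) = mex{1,1,1,0} = 2
G(8) = mex{2,2,0,1} = 3
G(9) = mex{3,0,1,0} = 2
G(10) = mex{2,1,2,1} = 0
G(11) = mex{0,2,0,2} = 1
G(12) = mex{1,3,1,0} = 2
G(13) = mex{2,2,2,1} = 0
G(14) = mex{0,0,3,2} = 1
G(15) = mex{1,1,2,3} = 0
G(16) = mex{0,2,0,2} = 1
G(17) = mex{1,0,1,0} = 2
G(18) = mex{2,1,2,1} = 0
G(19) = mex{0,0,0,2} = 1
G(20) = mex{1,1,1,0} = 2
G(21) = mex{2,2,0,1} = 3
G(22) = mex{3,0,1,0} = 2
G(23) = mex{2,1,2,1} = 0
G(24) = mex{0,2,0,2} = 1
G(25) = mex{1,3,1,0} = 2
G_A(25) = 2.
Pile B, S = {4, 7, 8, 9}:
G(0) = 0
G(1) = mex{} = 0
G(2) = mex{} = 0
G(3) = mex{} = 0
G(4) = mex{0} = 1
G(5) = mex{0} = 1
G(6) = mex{0} = 1
G(7) = mex{0,0} = 1
G(8) = mex{1,0,0} = 2
G(9) = mex{1,0,0,0} = 2
G(10) = mex{1,0,0,0} = 2
G(11) = mex{1,1,0,0} = 2
G(12) = mex{2,1,1,0} = 3
G(13) = mex{2,1,1,1} = 0
G(14) = mex{2,1,1,1} = 0
G(15) = mex{2,2,1,1} = 0
G(16) = mex{3,2,2,1} = 0
G(17) = mex{0,2,2,2} = 1
G(18) = mex{0,2,2,2} = 1
G(19) = mex{0,3,2,2} = 1
G(20) = mex{0,0,3,2} = 1
G(21) = mex{1,0,0,3} = 2
G_B(21) = 2.
Combined Grundy value = 2 ⊕ 2 = 0.

0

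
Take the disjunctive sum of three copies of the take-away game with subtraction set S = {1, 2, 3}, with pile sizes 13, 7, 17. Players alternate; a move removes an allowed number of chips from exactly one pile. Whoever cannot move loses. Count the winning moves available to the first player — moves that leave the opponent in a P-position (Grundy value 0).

All piles use S = {1, 2, 3}:
G(0) = 0
G(1) = mex{0} = 1
G(2) = mex{1,0} = 2
G(3) = mex{2,1,0} = 3
G(4) = mex{3,2,1} = 0
G(5) = mex{0,3,2} = 1
G(6) = mex{1,0,3} = 2
G(7) = mex{2,1,0} = 3
G(8) = mex{3,2,1} = 0
G(9) = mex{0,3,2} = 1
G(10) = mex{1,0,3} = 2
G(11) = mex{2,1,0} = 3
G(12) = mex{3,2,1} = 0
G(13) = mex{0,3,2} = 1
G(14) = mex{1,0,3} = 2
G(15) = mex{2,1,0} = 3
G(16) = mex{3,2,1} = 0
G(17) = mex{0,3,2} = 1
Pile A: G(13) = 1.
Pile B: G(7) = 3.
Pile C: G(17) = 1.
Combined Grundy value = 1 ⊕ 3 ⊕ 1 = 3.
A winning move leaves total XOR = 0, i.e. changes one component's Grundy value g to g ⊕ X where X is the current total.
Pile A: need g' = 1⊕3 = 2. Options: 13−1→G=0, 13−2→G=3, 13−3→G=2. Hits: 1.
Pile B: need g' = 3⊕3 = 0. Options: 7−1→G=2, 7−2→G=1, 7−3→G=0. Hits: 1.
Pile C: need g' = 1⊕3 = 2. Options: 17−1→G=0, 17−2→G=3, 17−3→G=2. Hits: 1.

3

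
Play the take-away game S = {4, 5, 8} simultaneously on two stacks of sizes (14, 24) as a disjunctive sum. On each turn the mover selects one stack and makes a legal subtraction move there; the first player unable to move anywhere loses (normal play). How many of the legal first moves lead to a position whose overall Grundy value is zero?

All stacks use S = {4, 5, 8}:
G(0) = 0
G(1) = mex{} = 0
G(2) = mex{} = 0
G(3) = mex{} = 0
G(4) = mex{0} = 1
G(5) = mex{0,0} = 1
G(6) = mex{0,0} = 1
G(7) = mex{0,0} = 1
G(8) = mex{1,0,0} = 2
G(9) = mex{1,1,0} = 2
G(10) = mex{1,1,0} = 2
G(11) = mex{1,1,0} = 2
G(12) = mex{2,1,1} = 0
G(13) = mex{2,2,1} = 0
G(14) = mex{2,2,1} = 0
G(15) = mex{2,2,1} = 0
G(16) = mex{0,2,2} = 1
G(17) = mex{0,0,2} = 1
G(18) = mex{0,0,2} = 1
G(19) = mex{0,0,2} = 1
G(20) = mex{1,0,0} = 2
G(21) = mex{1,1,0} = 2
G(22) = mex{1,1,0} = 2
G(23) = mex{1,1,0} = 2
G(24) = mex{2,1,1} = 0
Stack A: G(14) = 0.
Stack B: G(24) = 0.
Combined Grundy value = 0 ⊕ 0 = 0.
A winning move leaves total XOR = 0, i.e. changes one component's Grundy value g to g ⊕ X where X is the current total.
Stack A: target g' = 0⊕0 = 0, but every legal move changes the Grundy value (mex property), so 0 moves.
Stack B: target g' = 0⊕0 = 0, but every legal move changes the Grundy value (mex property), so 0 moves.

0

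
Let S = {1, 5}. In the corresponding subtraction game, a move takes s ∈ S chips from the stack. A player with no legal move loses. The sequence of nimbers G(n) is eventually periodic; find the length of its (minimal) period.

2

G(0) = 0
G(1) = mex{0} = 1
G(2) = mex{1} = 0
G(3) = mex{0} = 1
G(4) = mex{1} = 0
G(5) = mex{0,0} = 1
G(6) = mex{1,1} = 0
G(7) = mex{0,0} = 1
G(8) = mex{1,1} = 0
G(9) = mex{0,0} = 1
G(10) = mex{1,1} = 0
G(11) = mex{0,0} = 1
G(12) = mex{1,1} = 0
G(13) = mex{0,0} = 1
G(14) = mex{1,1} = 0
G(n+2) = G(n) holds for n = 0,…,4 (a full window of length max(S) = 5), so the sequence is purely periodic with period 2.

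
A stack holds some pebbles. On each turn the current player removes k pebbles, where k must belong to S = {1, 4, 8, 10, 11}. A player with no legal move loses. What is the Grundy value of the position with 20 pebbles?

n :  0  1  2  3  4  5  6  7  8  9 10 11 12 13 14 15 16 17 18 19 20
G :  0  1  0  1  2  0  1  0  1  2  3  2  3  4  0  1  2  3  2  0  1

1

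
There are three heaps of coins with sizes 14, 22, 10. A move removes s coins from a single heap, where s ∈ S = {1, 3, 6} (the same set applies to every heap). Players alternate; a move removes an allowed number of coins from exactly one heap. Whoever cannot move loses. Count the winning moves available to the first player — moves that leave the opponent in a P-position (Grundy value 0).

0

All heaps use S = {1, 3, 6}:
n :  0  1  2  3  4  5  6  7  8  9 10 11 12 13 14 15 16 17 18 19 20 21 22
G :  0  1  0  1  0  1  2  3  2  0  1  0  1  0  1  2  3  2  0  1  0  1  0
Heap A: G(14) = 1.
Heap B: G(22) = 0.
Heap C: G(10) = 1.
Combined Grundy value = 1 ⊕ 0 ⊕ 1 = 0.
A winning move leaves total XOR = 0, i.e. changes one component's Grundy value g to g ⊕ X where X is the current total.
Heap A: target g' = 1⊕0 = 1, but every legal move changes the Grundy value (mex property), so 0 moves.
Heap B: target g' = 0⊕0 = 0, but every legal move changes the Grundy value (mex property), so 0 moves.
Heap C: target g' = 1⊕0 = 1, but every legal move changes the Grundy value (mex property), so 0 moves.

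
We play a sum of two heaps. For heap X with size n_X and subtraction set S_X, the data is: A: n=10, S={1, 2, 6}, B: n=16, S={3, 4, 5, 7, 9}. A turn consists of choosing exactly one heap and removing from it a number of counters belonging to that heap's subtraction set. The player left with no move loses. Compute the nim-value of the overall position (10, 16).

Heap A, S = {1, 2, 6}:
G(0) = 0
G(1) = mex{0} = 1
G(2) = mex{1,0} = 2
G(3) = mex{2,1} = 0
G(4) = mex{0,2} = 1
G(5) = mex{1,0} = 2
G(6) = mex{2,1,0} = 3
G(7) = mex{3,2,1} = 0
G(8) = mex{0,3,2} = 1
G(9) = mex{1,0,0} = 2
G(10) = mex{2,1,1} = 0
G_A(10) = 0.
Heap B, S = {3, 4, 5, 7, 9}:
n :  0  1  2  3  4  5  6  7  8  9 10 11 12 13 14 15 16
G :  0  0  0  1  1  1  2  2  2  3  3  3  0  0  0  1  1
G_B(16) = 1.
Combined Grundy value = 0 ⊕ 1 = 1.

1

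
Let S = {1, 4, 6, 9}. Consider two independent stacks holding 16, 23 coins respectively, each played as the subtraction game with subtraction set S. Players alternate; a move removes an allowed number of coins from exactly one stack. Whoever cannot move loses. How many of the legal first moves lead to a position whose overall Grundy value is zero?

All stacks use S = {1, 4, 6, 9}:
G(0) = 0
G(1) = mex{0} = 1
G(2) = mex{1} = 0
G(3) = mex{0} = 1
G(4) = mex{1,0} = 2
G(5) = mex{2,1} = 0
G(6) = mex{0,0,0} = 1
G(7) = mex{1,1,1} = 0
G(8) = mex{0,2,0} = 1
G(9) = mex{1,0,1,0} = 2
G(10) = mex{2,1,2,1} = 0
G(11) = mex{0,0,0,0} = 1
G(12) = mex{1,1,1,1} = 0
G(13) = mex{0,2,0,2} = 1
G(14) = mex{1,0,1,0} = 2
G(15) = mex{2,1,2,1} = 0
G(16) = mex{0,0,0,0} = 1
G(17) = mex{1,1,1,1} = 0
G(18) = mex{0,2,0,2} = 1
G(19) = mex{1,0,1,0} = 2
G(20) = mex{2,1,2,1} = 0
G(21) = mex{0,0,0,0} = 1
G(22) = mex{1,1,1,1} = 0
G(23) = mex{0,2,0,2} = 1
Stack A: G(16) = 1.
Stack B: G(23) = 1.
Combined Grundy value = 1 ⊕ 1 = 0.
A winning move leaves total XOR = 0, i.e. changes one component's Grundy value g to g ⊕ X where X is the current total.
Stack A: target g' = 1⊕0 = 1, but every legal move changes the Grundy value (mex property), so 0 moves.
Stack B: target g' = 1⊕0 = 1, but every legal move changes the Grundy value (mex property), so 0 moves.

0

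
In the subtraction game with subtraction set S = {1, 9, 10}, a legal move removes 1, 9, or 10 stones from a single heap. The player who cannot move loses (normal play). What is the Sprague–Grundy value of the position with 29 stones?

2

n :  0  1  2  3  4  5  6  7  8  9 10 11 12 13 14 15 16 17 18 19 20 21 22 23 24 25 26 27 28 29
G :  0  1  0  1  0  1  0  1  0  1  2  3  2  3  2  3  2  3  2  0  1  0  1  0  1  0  1  0  1  2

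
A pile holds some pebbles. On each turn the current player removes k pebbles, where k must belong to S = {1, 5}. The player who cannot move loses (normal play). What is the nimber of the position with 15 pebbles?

1

G(0) = 0
G(1) = mex{0} = 1
G(2) = mex{1} = 0
G(3) = mex{0} = 1
G(4) = mex{1} = 0
G(5) = mex{0,0} = 1
G(6) = mex{1,1} = 0
G(7) = mex{0,0} = 1
G(8) = mex{1,1} = 0
G(9) = mex{0,0} = 1
G(10) = mex{1,1} = 0
G(11) = mex{0,0} = 1
G(12) = mex{1,1} = 0
G(13) = mex{0,0} = 1
G(14) = mex{1,1} = 0
G(15) = mex{0,0} = 1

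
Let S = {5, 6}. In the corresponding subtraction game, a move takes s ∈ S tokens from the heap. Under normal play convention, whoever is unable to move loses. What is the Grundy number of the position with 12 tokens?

n :  0  1  2  3  4  5  6  7  8  9 10 11 12
G :  0  0  0  0  0  1  1  1  1  1  2  0  0

0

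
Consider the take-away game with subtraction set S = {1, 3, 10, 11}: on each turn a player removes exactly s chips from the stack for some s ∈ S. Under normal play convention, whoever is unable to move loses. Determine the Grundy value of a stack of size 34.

2

G(0) = 0
G(1) = mex{0} = 1
G(2) = mex{1} = 0
G(3) = mex{0,0} = 1
G(4) = mex{1,1} = 0
G(5) = mex{0,0} = 1
G(6) = mex{1,1} = 0
G(7) = mex{0,0} = 1
G(8) = mex{1,1} = 0
G(9) = mex{0,0} = 1
G(10) = mex{1,1,0} = 2
G(11) = mex{2,0,1,0} = 3
G(12) = mex{3,1,0,1} = 2
G(13) = mex{2,2,1,0} = 3
G(14) = mex{3,3,0,1} = 2
G(15) = mex{2,2,1,0} = 3
G(16) = mex{3,3,0,1} = 2
G(17) = mex{2,2,1,0} = 3
G(18) = mex{3,3,0,1} = 2
G(19) = mex{2,2,1,0} = 3
G(20) = mex{3,3,2,1} = 0
G(21) = mex{0,2,3,2} = 1
G(22) = mex{1,3,2,3} = 0
G(23) = mex{0,0,3,2} = 1
G(24) = mex{1,1,2,3} = 0
G(25) = mex{0,0,3,2} = 1
G(26) = mex{1,1,2,3} = 0
G(27) = mex{0,0,3,2} = 1
G(28) = mex{1,1,2,3} = 0
G(29) = mex{0,0,3,2} = 1
G(30) = mex{1,1,0,3} = 2
G(31) = mex{2,0,1,0} = 3
G(32) = mex{3,1,0,1} = 2
G(33) = mex{2,2,1,0} = 3
G(34) = mex{3,3,0,1} = 2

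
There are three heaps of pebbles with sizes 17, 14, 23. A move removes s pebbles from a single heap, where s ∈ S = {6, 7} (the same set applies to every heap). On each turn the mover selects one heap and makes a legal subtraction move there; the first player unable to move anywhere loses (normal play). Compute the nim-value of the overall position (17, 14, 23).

1

All heaps use S = {6, 7}:
G(0) = 0
G(1) = mex{} = 0
G(2) = mex{} = 0
G(3) = mex{} = 0
G(4) = mex{} = 0
G(5) = mex{} = 0
G(6) = mex{0} = 1
G(7) = mex{0,0} = 1
G(8) = mex{0,0} = 1
G(9) = mex{0,0} = 1
G(10) = mex{0,0} = 1
G(11) = mex{0,0} = 1
G(12) = mex{1,0} = 2
G(13) = mex{1,1} = 0
G(14) = mex{1,1} = 0
G(15) = mex{1,1} = 0
G(16) = mex{1,1} = 0
G(17) = mex{1,1} = 0
G(18) = mex{2,1} = 0
G(19) = mex{0,2} = 1
G(20) = mex{0,0} = 1
G(21) = mex{0,0} = 1
G(22) = mex{0,0} = 1
G(23) = mex{0,0} = 1
Heap A: G(17) = 0.
Heap B: G(14) = 0.
Heap C: G(23) = 1.
Combined Grundy value = 0 ⊕ 0 ⊕ 1 = 1.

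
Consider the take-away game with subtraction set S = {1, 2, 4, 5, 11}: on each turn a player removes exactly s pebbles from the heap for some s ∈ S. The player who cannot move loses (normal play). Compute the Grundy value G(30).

0

G(0) = 0
G(1) = mex{0} = 1
G(2) = mex{1,0} = 2
G(3) = mex{2,1} = 0
G(4) = mex{0,2,0} = 1
G(5) = mex{1,0,1,0} = 2
G(6) = mex{2,1,2,1} = 0
G(7) = mex{0,2,0,2} = 1
G(8) = mex{1,0,1,0} = 2
G(9) = mex{2,1,2,1} = 0
G(10) = mex{0,2,0,2} = 1
G(11) = mex{1,0,1,0,0} = 2
G(12) = mex{2,1,2,1,1} = 0
G(13) = mex{0,2,0,2,2} = 1
G(14) = mex{1,0,1,0,0} = 2
G(15) = mex{2,1,2,1,1} = 0
G(16) = mex{0,2,0,2,2} = 1
G(17) = mex{1,0,1,0,0} = 2
G(18) = mex{2,1,2,1,1} = 0
G(19) = mex{0,2,0,2,2} = 1
G(20) = mex{1,0,1,0,0} = 2
G(21) = mex{2,1,2,1,1} = 0
G(22) = mex{0,2,0,2,2} = 1
G(23) = mex{1,0,1,0,0} = 2
G(24) = mex{2,1,2,1,1} = 0
G(25) = mex{0,2,0,2,2} = 1
G(26) = mex{1,0,1,0,0} = 2
G(27) = mex{2,1,2,1,1} = 0
G(28) = mex{0,2,0,2,2} = 1
G(29) = mex{1,0,1,0,0} = 2
G(30) = mex{2,1,2,1,1} = 0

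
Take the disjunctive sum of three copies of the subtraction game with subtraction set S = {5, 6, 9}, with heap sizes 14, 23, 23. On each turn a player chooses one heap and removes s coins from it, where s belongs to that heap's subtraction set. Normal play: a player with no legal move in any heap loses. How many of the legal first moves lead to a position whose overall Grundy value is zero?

All heaps use S = {5, 6, 9}:
n :  0  1  2  3  4  5  6  7  8  9 10 11 12 13 14 15 16 17 18 19 20 21 22 23
G :  0  0  0  0  0  1  1  1  1  1  2  2  2  2  0  0  0  0  0  1  1  1  1  1
Heap A: G(14) = 0.
Heap B: G(23) = 1.
Heap C: G(23) = 1.
Combined Grundy value = 0 ⊕ 1 ⊕ 1 = 0.
A winning move leaves total XOR = 0, i.e. changes one component's Grundy value g to g ⊕ X where X is the current total.
Heap A: target g' = 0⊕0 = 0, but every legal move changes the Grundy value (mex property), so 0 moves.
Heap B: target g' = 1⊕0 = 1, but every legal move changes the Grundy value (mex property), so 0 moves.
Heap C: target g' = 1⊕0 = 1, but every legal move changes the Grundy value (mex property), so 0 moves.

0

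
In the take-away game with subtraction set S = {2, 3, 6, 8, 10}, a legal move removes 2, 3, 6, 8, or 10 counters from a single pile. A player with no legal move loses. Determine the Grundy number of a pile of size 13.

2

G(0) = 0
G(1) = mex{} = 0
G(2) = mex{0} = 1
G(3) = mex{0,0} = 1
G(4) = mex{1,0} = 2
G(5) = mex{1,1} = 0
G(6) = mex{2,1,0} = 3
G(7) = mex{0,2,0} = 1
G(8) = mex{3,0,1,0} = 2
G(9) = mex{1,3,1,0} = 2
G(10) = mex{2,1,2,1,0} = 3
G(11) = mex{2,2,0,1,0} = 3
G(12) = mex{3,2,3,2,1} = 0
G(13) = mex{3,3,1,0,1} = 2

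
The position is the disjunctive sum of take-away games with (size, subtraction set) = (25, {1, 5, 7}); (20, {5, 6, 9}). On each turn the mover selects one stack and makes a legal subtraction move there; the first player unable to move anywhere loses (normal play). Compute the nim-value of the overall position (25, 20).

Stack A, S = {1, 5, 7}:
n :  0  1  2  3  4  5  6  7  8  9 10 11 12 13 14 15 16 17 18 19 20 21 22 23 24 25
G :  0  1  0  1  0  1  0  1  0  1  0  1  0  1  0  1  0  1  0  1  0  1  0  1  0  1
G_A(25) = 1.
Stack B, S = {5, 6, 9}:
n :  0  1  2  3  4  5  6  7  8  9 10 11 12 13 14 15 16 17 18 19 20
G :  0  0  0  0  0  1  1  1  1  1  2  2  2  2  0  0  0  0  0  1  1
G_B(20) = 1.
Combined Grundy value = 1 ⊕ 1 = 0.

0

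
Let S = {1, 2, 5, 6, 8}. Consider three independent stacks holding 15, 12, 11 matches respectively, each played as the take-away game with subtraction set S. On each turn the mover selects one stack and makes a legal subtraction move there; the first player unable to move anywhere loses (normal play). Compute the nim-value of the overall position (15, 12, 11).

All stacks use S = {1, 2, 5, 6, 8}:
G(0) = 0
G(1) = mex{0} = 1
G(2) = mex{1,0} = 2
G(3) = mex{2,1} = 0
G(4) = mex{0,2} = 1
G(5) = mex{1,0,0} = 2
G(6) = mex{2,1,1,0} = 3
G(7) = mex{3,2,2,1} = 0
G(8) = mex{0,3,0,2,0} = 1
G(9) = mex{1,0,1,0,1} = 2
G(10) = mex{2,1,2,1,2} = 0
G(11) = mex{0,2,3,2,0} = 1
G(12) = mex{1,0,0,3,1} = 2
G(13) = mex{2,1,1,0,2} = 3
G(14) = mex{3,2,2,1,3} = 0
G(15) = mex{0,3,0,2,0} = 1
Stack A: G(15) = 1.
Stack B: G(12) = 2.
Stack C: G(11) = 1.
Combined Grundy value = 1 ⊕ 2 ⊕ 1 = 2.

2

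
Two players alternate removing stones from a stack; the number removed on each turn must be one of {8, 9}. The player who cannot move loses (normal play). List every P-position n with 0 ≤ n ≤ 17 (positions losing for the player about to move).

G(0) = 0
G(1) = mex{} = 0
G(2) = mex{} = 0
G(3) = mex{} = 0
G(4) = mex{} = 0
G(5) = mex{} = 0
G(6) = mex{} = 0
G(7) = mex{} = 0
G(8) = mex{0} = 1
G(9) = mex{0,0} = 1
G(10) = mex{0,0} = 1
G(11) = mex{0,0} = 1
G(12) = mex{0,0} = 1
G(13) = mex{0,0} = 1
G(14) = mex{0,0} = 1
G(15) = mex{0,0} = 1
G(16) = mex{1,0} = 2
G(17) = mex{1,1} = 0
P-positions are exactly the n with G(n) = 0.

0, 1, 2, 3, 4, 5, 6, 7, 17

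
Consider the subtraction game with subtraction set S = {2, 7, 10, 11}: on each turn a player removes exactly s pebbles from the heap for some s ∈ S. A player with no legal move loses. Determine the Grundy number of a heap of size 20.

1

n :  0  1  2  3  4  5  6  7  8  9 10 11 12 13 14 15 16 17 18 19 20
G :  0  0  1  1  0  0  1  1  2  0  3  1  2  0  3  1  2  0  0  1  1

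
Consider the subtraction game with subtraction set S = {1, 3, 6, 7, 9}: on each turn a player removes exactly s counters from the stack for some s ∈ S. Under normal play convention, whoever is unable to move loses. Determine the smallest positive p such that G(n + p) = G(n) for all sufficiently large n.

n :  0  1  2  3  4  5  6  7  8  9 10 11 12 13 14 15 16 17 18 19 20 21 22 23 24 25
G :  0  1  0  1  0  1  2  3  2  3  2  3  0  1  0  1  0  1  2  3  2  3  2  3  0  1
G(n+12) = G(n) holds for n = 0,…,8 (a full window of length max(S) = 9), so the sequence is purely periodic with period 12.

12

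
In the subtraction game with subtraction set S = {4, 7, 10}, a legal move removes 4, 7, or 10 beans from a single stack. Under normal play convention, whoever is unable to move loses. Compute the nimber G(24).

G(0) = 0
G(1) = mex{} = 0
G(2) = mex{} = 0
G(3) = mex{} = 0
G(4) = mex{0} = 1
G(5) = mex{0} = 1
G(6) = mex{0} = 1
G(7) = mex{0,0} = 1
G(8) = mex{1,0} = 2
G(9) = mex{1,0} = 2
G(10) = mex{1,0,0} = 2
G(11) = mex{1,1,0} = 2
G(12) = mex{2,1,0} = 3
G(13) = mex{2,1,0} = 3
G(14) = mex{2,1,1} = 0
G(15) = mex{2,2,1} = 0
G(16) = mex{3,2,1} = 0
G(17) = mex{3,2,1} = 0
G(18) = mex{0,2,2} = 1
G(19) = mex{0,3,2} = 1
G(20) = mex{0,3,2} = 1
G(21) = mex{0,0,2} = 1
G(22) = mex{1,0,3} = 2
G(23) = mex{1,0,3} = 2
G(24) = mex{1,0,0} = 2

2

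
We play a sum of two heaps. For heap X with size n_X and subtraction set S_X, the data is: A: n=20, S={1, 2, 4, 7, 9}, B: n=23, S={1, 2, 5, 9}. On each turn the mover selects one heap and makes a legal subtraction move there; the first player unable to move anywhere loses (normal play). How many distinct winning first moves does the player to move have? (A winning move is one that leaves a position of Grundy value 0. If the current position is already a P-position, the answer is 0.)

1

Heap A, S = {1, 2, 4, 7, 9}:
G(0) = 0
G(1) = mex{0} = 1
G(2) = mex{1,0} = 2
G(3) = mex{2,1} = 0
G(4) = mex{0,2,0} = 1
G(5) = mex{1,0,1} = 2
G(6) = mex{2,1,2} = 0
G(7) = mex{0,2,0,0} = 1
G(8) = mex{1,0,1,1} = 2
G(9) = mex{2,1,2,2,0} = 3
G(10) = mex{3,2,0,0,1} = 4
G(11) = mex{4,3,1,1,2} = 0
G(12) = mex{0,4,2,2,0} = 1
G(13) = mex{1,0,3,0,1} = 2
G(14) = mex{2,1,4,1,2} = 0
G(15) = mex{0,2,0,2,0} = 1
G(16) = mex{1,0,1,3,1} = 2
G(17) = mex{2,1,2,4,2} = 0
G(18) = mex{0,2,0,0,3} = 1
G(19) = mex{1,0,1,1,4} = 2
G(20) = mex{2,1,2,2,0} = 3
G_A(20) = 3.
Heap B, S = {1, 2, 5, 9}:
n :  0  1  2  3  4  5  6  7  8  9 10 11 12 13 14 15 16 17 18 19 20 21 22 23
G :  0  1  2  0  1  2  0  1  2  3  0  1  2  0  1  2  0  1  2  3  0  1  2  0
G_B(23) = 0.
Combined Grundy value = 3 ⊕ 0 = 3.
A winning move leaves total XOR = 0, i.e. changes one component's Grundy value g to g ⊕ X where X is the current total.
Heap A: need g' = 3⊕3 = 0. Options: 20−1→G=2, 20−2→G=1, 20−4→G=2, 20−7→G=2, 20−9→G=0. Hits: 1.
Heap B: need g' = 0⊕3 = 3. Options: 23−1→G=2, 23−2→G=1, 23−5→G=2, 23−9→G=1. Hits: 0.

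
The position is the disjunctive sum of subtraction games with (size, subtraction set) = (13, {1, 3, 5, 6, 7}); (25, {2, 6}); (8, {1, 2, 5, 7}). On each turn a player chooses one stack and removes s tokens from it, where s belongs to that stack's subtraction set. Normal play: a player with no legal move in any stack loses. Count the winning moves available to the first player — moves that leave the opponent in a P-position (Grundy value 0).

5

Stack A, S = {1, 3, 5, 6, 7}:
G(0) = 0
G(1) = mex{0} = 1
G(2) = mex{1} = 0
G(3) = mex{0,0} = 1
G(4) = mex{1,1} = 0
G(5) = mex{0,0,0} = 1
G(6) = mex{1,1,1,0} = 2
G(7) = mex{2,0,0,1,0} = 3
G(8) = mex{3,1,1,0,1} = 2
G(9) = mex{2,2,0,1,0} = 3
G(10) = mex{3,3,1,0,1} = 2
G(11) = mex{2,2,2,1,0} = 3
G(12) = mex{3,3,3,2,1} = 0
G(13) = mex{0,2,2,3,2} = 1
G_A(13) = 1.
Stack B, S = {2, 6}:
n :  0  1  2  3  4  5  6  7  8  9 10 11 12 13 14 15 16 17 18 19 20 21 22 23 24 25
G :  0  0  1  1  0  0  1  1  0  0  1  1  0  0  1  1  0  0  1  1  0  0  1  1  0  0
G_B(25) = 0.
Stack C, S = {1, 2, 5, 7}:
G(0) = 0
G(1) = mex{0} = 1
G(2) = mex{1,0} = 2
G(3) = mex{2,1} = 0
G(4) = mex{0,2} = 1
G(5) = mex{1,0,0} = 2
G(6) = mex{2,1,1} = 0
G(7) = mex{0,2,2,0} = 1
G(8) = mex{1,0,0,1} = 2
G_C(8) = 2.
Combined Grundy value = 1 ⊕ 0 ⊕ 2 = 3.
A winning move leaves total XOR = 0, i.e. changes one component's Grundy value g to g ⊕ X where X is the current total.
Stack A: need g' = 1⊕3 = 2. Options: 13−1→G=0, 13−3→G=2, 13−5→G=2, 13−6→G=3, 13−7→G=2. Hits: 3.
Stack B: need g' = 0⊕3 = 3. Options: 25−2→G=1, 25−6→G=1. Hits: 0.
Stack C: need g' = 2⊕3 = 1. Options: 8−1→G=1, 8−2→G=0, 8−5→G=0, 8−7→G=1. Hits: 2.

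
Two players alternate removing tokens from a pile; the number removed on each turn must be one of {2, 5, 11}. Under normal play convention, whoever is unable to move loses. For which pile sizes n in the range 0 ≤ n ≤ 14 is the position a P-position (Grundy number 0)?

G(0) = 0
G(1) = mex{} = 0
G(2) = mex{0} = 1
G(3) = mex{0} = 1
G(4) = mex{1} = 0
G(5) = mex{1,0} = 2
G(6) = mex{0,0} = 1
G(7) = mex{2,1} = 0
G(8) = mex{1,1} = 0
G(9) = mex{0,0} = 1
G(10) = mex{0,2} = 1
G(11) = mex{1,1,0} = 2
G(12) = mex{1,0,0} = 2
G(13) = mex{2,0,1} = 3
G(14) = mex{2,1,1} = 0
P-positions are exactly the n with G(n) = 0.

0, 1, 4, 7, 8, 14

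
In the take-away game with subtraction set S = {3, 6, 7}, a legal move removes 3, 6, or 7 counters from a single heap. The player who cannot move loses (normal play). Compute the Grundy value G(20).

0

n :  0  1  2  3  4  5  6  7  8  9 10 11 12 13 14 15 16 17 18 19 20
G :  0  0  0  1  1  1  2  2  2  3  0  0  0  1  1  1  2  2  2  3  0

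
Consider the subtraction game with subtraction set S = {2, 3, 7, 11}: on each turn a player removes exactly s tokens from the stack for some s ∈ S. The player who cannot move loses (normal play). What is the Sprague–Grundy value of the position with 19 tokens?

0

G(0) = 0
G(1) = mex{} = 0
G(2) = mex{0} = 1
G(3) = mex{0,0} = 1
G(4) = mex{1,0} = 2
G(5) = mex{1,1} = 0
G(6) = mex{2,1} = 0
G(7) = mex{0,2,0} = 1
G(8) = mex{0,0,0} = 1
G(9) = mex{1,0,1} = 2
G(10) = mex{1,1,1} = 0
G(11) = mex{2,1,2,0} = 3
G(12) = mex{0,2,0,0} = 1
G(13) = mex{3,0,0,1} = 2
G(14) = mex{1,3,1,1} = 0
G(15) = mex{2,1,1,2} = 0
G(16) = mex{0,2,2,0} = 1
G(17) = mex{0,0,0,0} = 1
G(18) = mex{1,0,3,1} = 2
G(19) = mex{1,1,1,1} = 0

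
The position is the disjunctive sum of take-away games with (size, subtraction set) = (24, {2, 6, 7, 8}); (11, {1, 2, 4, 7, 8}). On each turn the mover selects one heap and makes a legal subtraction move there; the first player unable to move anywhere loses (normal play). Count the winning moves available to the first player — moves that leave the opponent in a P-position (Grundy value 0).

Heap A, S = {2, 6, 7, 8}:
G(0) = 0
G(1) = mex{} = 0
G(2) = mex{0} = 1
G(3) = mex{0} = 1
G(4) = mex{1} = 0
G(5) = mex{1} = 0
G(6) = mex{0,0} = 1
G(7) = mex{0,0,0} = 1
G(8) = mex{1,1,0,0} = 2
G(9) = mex{1,1,1,0} = 2
G(10) = mex{2,0,1,1} = 3
G(11) = mex{2,0,0,1} = 3
G(12) = mex{3,1,0,0} = 2
G(13) = mex{3,1,1,0} = 2
G(14) = mex{2,2,1,1} = 0
G(15) = mex{2,2,2,1} = 0
G(16) = mex{0,3,2,2} = 1
G(17) = mex{0,3,3,2} = 1
G(18) = mex{1,2,3,3} = 0
G(19) = mex{1,2,2,3} = 0
G(20) = mex{0,0,2,2} = 1
G(21) = mex{0,0,0,2} = 1
G(22) = mex{1,1,0,0} = 2
G(23) = mex{1,1,1,0} = 2
G(24) = mex{2,0,1,1} = 3
G_A(24) = 3.
Heap B, S = {1, 2, 4, 7, 8}:
n :  0  1  2  3  4  5  6  7  8  9 10 11
G :  0  1  2  0  1  2  0  1  2  0  1  2
G_B(11) = 2.
Combined Grundy value = 3 ⊕ 2 = 1.
A winning move leaves total XOR = 0, i.e. changes one component's Grundy value g to g ⊕ X where X is the current total.
Heap A: need g' = 3⊕1 = 2. Options: 24−2→G=2, 24−6→G=0, 24−7→G=1, 24−8→G=1. Hits: 1.
Heap B: need g' = 2⊕1 = 3. Options: 11−1→G=1, 11−2→G=0, 11−4→G=1, 11−7→G=1, 11−8→G=0. Hits: 0.

1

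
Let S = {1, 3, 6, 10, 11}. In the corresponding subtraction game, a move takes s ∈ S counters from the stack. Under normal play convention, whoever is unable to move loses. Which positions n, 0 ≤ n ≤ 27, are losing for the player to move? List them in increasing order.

G(0) = 0
G(1) = mex{0} = 1
G(2) = mex{1} = 0
G(3) = mex{0,0} = 1
G(4) = mex{1,1} = 0
G(5) = mex{0,0} = 1
G(6) = mex{1,1,0} = 2
G(7) = mex{2,0,1} = 3
G(8) = mex{3,1,0} = 2
G(9) = mex{2,2,1} = 0
G(10) = mex{0,3,0,0} = 1
G(11) = mex{1,2,1,1,0} = 3
G(12) = mex{3,0,2,0,1} = 4
G(13) = mex{4,1,3,1,0} = 2
G(14) = mex{2,3,2,0,1} = 4
G(15) = mex{4,4,0,1,0} = 2
G(16) = mex{2,2,1,2,1} = 0
G(17) = mex{0,4,3,3,2} = 1
G(18) = mex{1,2,4,2,3} = 0
G(19) = mex{0,0,2,0,2} = 1
G(20) = mex{1,1,4,1,0} = 2
G(21) = mex{2,0,2,3,1} = 4
G(22) = mex{4,1,0,4,3} = 2
G(23) = mex{2,2,1,2,4} = 0
G(24) = mex{0,4,0,4,2} = 1
G(25) = mex{1,2,1,2,4} = 0
G(26) = mex{0,0,2,0,2} = 1
G(27) = mex{1,1,4,1,0} = 2
P-positions are exactly the n with G(n) = 0.

0, 2, 4, 9, 16, 18, 23, 25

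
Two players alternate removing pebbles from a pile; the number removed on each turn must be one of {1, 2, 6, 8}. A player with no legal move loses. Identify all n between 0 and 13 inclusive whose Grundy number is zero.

0, 3, 7, 10

G(0) = 0
G(1) = mex{0} = 1
G(2) = mex{1,0} = 2
G(3) = mex{2,1} = 0
G(4) = mex{0,2} = 1
G(5) = mex{1,0} = 2
G(6) = mex{2,1,0} = 3
G(7) = mex{3,2,1} = 0
G(8) = mex{0,3,2,0} = 1
G(9) = mex{1,0,0,1} = 2
G(10) = mex{2,1,1,2} = 0
G(11) = mex{0,2,2,0} = 1
G(12) = mex{1,0,3,1} = 2
G(13) = mex{2,1,0,2} = 3
P-positions are exactly the n with G(n) = 0.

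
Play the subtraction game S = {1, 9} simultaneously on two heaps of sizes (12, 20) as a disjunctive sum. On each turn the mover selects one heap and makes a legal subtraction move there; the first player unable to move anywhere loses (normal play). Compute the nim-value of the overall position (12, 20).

0

All heaps use S = {1, 9}:
n :  0  1  2  3  4  5  6  7  8  9 10 11 12 13 14 15 16 17 18 19 20
G :  0  1  0  1  0  1  0  1  0  1  0  1  0  1  0  1  0  1  0  1  0
Heap A: G(12) = 0.
Heap B: G(20) = 0.
Combined Grundy value = 0 ⊕ 0 = 0.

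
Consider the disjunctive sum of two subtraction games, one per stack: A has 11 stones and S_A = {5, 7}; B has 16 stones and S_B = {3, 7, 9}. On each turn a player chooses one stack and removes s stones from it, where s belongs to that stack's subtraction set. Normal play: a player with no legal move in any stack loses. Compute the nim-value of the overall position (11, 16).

2

Stack A, S = {5, 7}:
n :  0  1  2  3  4  5  6  7  8  9 10 11
G :  0  0  0  0  0  1  1  1  1  1  2  2
G_A(11) = 2.
Stack B, S = {3, 7, 9}:
n :  0  1  2  3  4  5  6  7  8  9 10 11 12 13 14 15 16
G :  0  0  0  1  1  1  0  2  2  1  3  3  0  2  0  1  0
G_B(16) = 0.
Combined Grundy value = 2 ⊕ 0 = 2.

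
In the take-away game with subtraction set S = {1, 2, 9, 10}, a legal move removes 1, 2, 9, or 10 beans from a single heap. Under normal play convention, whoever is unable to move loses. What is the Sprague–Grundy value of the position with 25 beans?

G(0) = 0
G(1) = mex{0} = 1
G(2) = mex{1,0} = 2
G(3) = mex{2,1} = 0
G(4) = mex{0,2} = 1
G(5) = mex{1,0} = 2
G(6) = mex{2,1} = 0
G(7) = mex{0,2} = 1
G(8) = mex{1,0} = 2
G(9) = mex{2,1,0} = 3
G(10) = mex{3,2,1,0} = 4
G(11) = mex{4,3,2,1} = 0
G(12) = mex{0,4,0,2} = 1
G(13) = mex{1,0,1,0} = 2
G(14) = mex{2,1,2,1} = 0
G(15) = mex{0,2,0,2} = 1
G(16) = mex{1,0,1,0} = 2
G(17) = mex{2,1,2,1} = 0
G(18) = mex{0,2,3,2} = 1
G(19) = mex{1,0,4,3} = 2
G(20) = mex{2,1,0,4} = 3
G(21) = mex{3,2,1,0} = 4
G(22) = mex{4,3,2,1} = 0
G(23) = mex{0,4,0,2} = 1
G(24) = mex{1,0,1,0} = 2
G(25) = mex{2,1,2,1} = 0

0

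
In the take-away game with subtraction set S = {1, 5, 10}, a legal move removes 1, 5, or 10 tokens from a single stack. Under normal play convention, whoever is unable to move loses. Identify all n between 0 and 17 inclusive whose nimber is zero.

0, 2, 4, 6, 8, 15, 17

G(0) = 0
G(1) = mex{0} = 1
G(2) = mex{1} = 0
G(3) = mex{0} = 1
G(4) = mex{1} = 0
G(5) = mex{0,0} = 1
G(6) = mex{1,1} = 0
G(7) = mex{0,0} = 1
G(8) = mex{1,1} = 0
G(9) = mex{0,0} = 1
G(10) = mex{1,1,0} = 2
G(11) = mex{2,0,1} = 3
G(12) = mex{3,1,0} = 2
G(13) = mex{2,0,1} = 3
G(14) = mex{3,1,0} = 2
G(15) = mex{2,2,1} = 0
G(16) = mex{0,3,0} = 1
G(17) = mex{1,2,1} = 0
P-positions are exactly the n with G(n) = 0.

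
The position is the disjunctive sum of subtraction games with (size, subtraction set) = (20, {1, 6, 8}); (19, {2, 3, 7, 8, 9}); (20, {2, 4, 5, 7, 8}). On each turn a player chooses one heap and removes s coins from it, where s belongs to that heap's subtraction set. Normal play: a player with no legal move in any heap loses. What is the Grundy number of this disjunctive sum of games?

3

Heap A, S = {1, 6, 8}:
n :  0  1  2  3  4  5  6  7  8  9 10 11 12 13 14 15 16 17 18 19 20
G :  0  1  0  1  0  1  2  0  1  0  1  0  1  2  0  1  0  1  0  1  2
G_A(20) = 2.
Heap B, S = {2, 3, 7, 8, 9}:
G(0) = 0
G(1) = mex{} = 0
G(2) = mex{0} = 1
G(3) = mex{0,0} = 1
G(4) = mex{1,0} = 2
G(5) = mex{1,1} = 0
G(6) = mex{2,1} = 0
G(7) = mex{0,2,0} = 1
G(8) = mex{0,0,0,0} = 1
G(9) = mex{1,0,1,0,0} = 2
G(10) = mex{1,1,1,1,0} = 2
G(11) = mex{2,1,2,1,1} = 0
G(12) = mex{2,2,0,2,1} = 3
G(13) = mex{0,2,0,0,2} = 1
G(14) = mex{3,0,1,0,0} = 2
G(15) = mex{1,3,1,1,0} = 2
G(16) = mex{2,1,2,1,1} = 0
G(17) = mex{2,2,2,2,1} = 0
G(18) = mex{0,2,0,2,2} = 1
G(19) = mex{0,0,3,0,2} = 1
G_B(19) = 1.
Heap C, S = {2, 4, 5, 7, 8}:
G(0) = 0
G(1) = mex{} = 0
G(2) = mex{0} = 1
G(3) = mex{0} = 1
G(4) = mex{1,0} = 2
G(5) = mex{1,0,0} = 2
G(6) = mex{2,1,0} = 3
G(7) = mex{2,1,1,0} = 3
G(8) = mex{3,2,1,0,0} = 4
G(9) = mex{3,2,2,1,0} = 4
G(10) = mex{4,3,2,1,1} = 0
G(11) = mex{4,3,3,2,1} = 0
G(12) = mex{0,4,3,2,2} = 1
G(13) = mex{0,4,4,3,2} = 1
G(14) = mex{1,0,4,3,3} = 2
G(15) = mex{1,0,0,4,3} = 2
G(16) = mex{2,1,0,4,4} = 3
G(17) = mex{2,1,1,0,4} = 3
G(18) = mex{3,2,1,0,0} = 4
G(19) = mex{3,2,2,1,0} = 4
G(20) = mex{4,3,2,1,1} = 0
G_C(20) = 0.
Combined Grundy value = 2 ⊕ 1 ⊕ 0 = 3.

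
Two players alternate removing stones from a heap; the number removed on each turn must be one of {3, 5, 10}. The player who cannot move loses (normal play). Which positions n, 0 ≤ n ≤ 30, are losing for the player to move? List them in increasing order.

G(0) = 0
G(1) = mex{} = 0
G(2) = mex{} = 0
G(3) = mex{0} = 1
G(4) = mex{0} = 1
G(5) = mex{0,0} = 1
G(6) = mex{1,0} = 2
G(7) = mex{1,0} = 2
G(8) = mex{1,1} = 0
G(9) = mex{2,1} = 0
G(10) = mex{2,1,0} = 3
G(11) = mex{0,2,0} = 1
G(12) = mex{0,2,0} = 1
G(13) = mex{3,0,1} = 2
G(14) = mex{1,0,1} = 2
G(15) = mex{1,3,1} = 0
G(16) = mex{2,1,2} = 0
G(17) = mex{2,1,2} = 0
G(18) = mex{0,2,0} = 1
G(19) = mex{0,2,0} = 1
G(20) = mex{0,0,3} = 1
G(21) = mex{1,0,1} = 2
G(22) = mex{1,0,1} = 2
G(23) = mex{1,1,2} = 0
G(24) = mex{2,1,2} = 0
G(25) = mex{2,1,0} = 3
G(26) = mex{0,2,0} = 1
G(27) = mex{0,2,0} = 1
G(28) = mex{3,0,1} = 2
G(29) = mex{1,0,1} = 2
G(30) = mex{1,3,1} = 0
P-positions are exactly the n with G(n) = 0.

0, 1, 2, 8, 9, 15, 16, 17, 23, 24, 30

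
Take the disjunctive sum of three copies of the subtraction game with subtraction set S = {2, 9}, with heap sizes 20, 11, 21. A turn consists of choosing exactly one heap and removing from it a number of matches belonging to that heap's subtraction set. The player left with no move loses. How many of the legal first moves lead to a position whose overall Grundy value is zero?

1

All heaps use S = {2, 9}:
n :  0  1  2  3  4  5  6  7  8  9 10 11 12 13 14 15 16 17 18 19 20 21
G :  0  0  1  1  0  0  1  1  0  2  1  0  0  1  1  0  0  1  1  0  2  1
Heap A: G(20) = 2.
Heap B: G(11) = 0.
Heap C: G(21) = 1.
Combined Grundy value = 2 ⊕ 0 ⊕ 1 = 3.
A winning move leaves total XOR = 0, i.e. changes one component's Grundy value g to g ⊕ X where X is the current total.
Heap A: need g' = 2⊕3 = 1. Options: 20−2→G=1, 20−9→G=0. Hits: 1.
Heap B: need g' = 0⊕3 = 3. Options: 11−2→G=2, 11−9→G=1. Hits: 0.
Heap C: need g' = 1⊕3 = 2. Options: 21−2→G=0, 21−9→G=0. Hits: 0.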